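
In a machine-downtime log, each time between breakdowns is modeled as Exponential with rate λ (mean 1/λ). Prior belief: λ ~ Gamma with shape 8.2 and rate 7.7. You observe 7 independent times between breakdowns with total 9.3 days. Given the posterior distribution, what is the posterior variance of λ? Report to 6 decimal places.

0.052595

With a Gamma(shape α, rate β) prior on the exponential rate λ, the posterior after n observations with total T = Σxᵢ is Gamma(α+n, β+T).
Posterior: Gamma(8.2+7, 7.7+9.3) = Gamma(15.2, 17.0).
Var = α/β² = 0.052595.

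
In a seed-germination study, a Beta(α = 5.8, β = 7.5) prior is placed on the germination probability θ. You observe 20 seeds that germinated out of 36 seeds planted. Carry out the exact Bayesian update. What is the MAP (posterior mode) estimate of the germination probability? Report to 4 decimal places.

0.5243

The Beta prior is conjugate to a Binomial/Bernoulli likelihood; the update adds successes to α and failures to β.
Posterior: Beta(α+k, β+n−k) = Beta(5.8+20, 7.5+16) = Beta(25.8, 23.5).
Mode of Beta(a,b) for a,b>1 is (a−1)/(a+b−2) = 24.8/47.3 = 0.5243.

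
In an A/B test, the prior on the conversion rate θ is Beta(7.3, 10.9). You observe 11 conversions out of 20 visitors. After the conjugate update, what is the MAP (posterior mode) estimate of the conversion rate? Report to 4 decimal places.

The Beta prior is conjugate to a Binomial/Bernoulli likelihood; the update adds successes to α and failures to β.
Posterior: Beta(α+k, β+n−k) = Beta(7.3+11, 10.9+9) = Beta(18.3, 19.9).
Mode of Beta(a,b) for a,b>1 is (a−1)/(a+b−2) = 17.3/36.2 = 0.4779.

0.4779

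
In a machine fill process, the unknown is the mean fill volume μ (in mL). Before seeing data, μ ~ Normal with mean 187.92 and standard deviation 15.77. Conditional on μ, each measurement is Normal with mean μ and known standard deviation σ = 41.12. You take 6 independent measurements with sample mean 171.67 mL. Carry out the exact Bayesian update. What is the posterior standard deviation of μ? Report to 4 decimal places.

11.4939

For Normal data with known variance σ², a Normal(μ₀, σ₀²) prior on μ is conjugate. Posterior precision = 1/σ₀² + n/σ²; posterior mean is the precision-weighted average of μ₀ and x̄.
σ₀² = 15.77² = 248.6929, σ² = 41.12² = 1690.8544; σ² + n·σ₀² = 1690.8544 + 6·248.6929 = 3183.0118.
Posterior precision = 1/σ₀² + n/σ² = 1/248.6929 + 6/1690.8544 = (σ² + n·σ₀²)/(σ₀²σ²) = 3183.0118/(248.6929·1690.8544); posterior variance σₙ² = σ₀²σ²/(σ² + n·σ₀²) = 248.6929·1690.8544/3183.0118 = 132.108679.
Posterior SD = √σₙ² = √(248.6929·1690.8544/3183.0118) = 11.4939.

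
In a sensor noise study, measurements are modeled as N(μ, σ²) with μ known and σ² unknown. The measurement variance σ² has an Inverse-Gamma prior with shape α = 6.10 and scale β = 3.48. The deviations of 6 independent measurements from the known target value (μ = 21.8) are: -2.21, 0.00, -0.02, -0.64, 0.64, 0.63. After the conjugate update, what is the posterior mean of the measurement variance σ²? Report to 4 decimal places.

With known mean μ and an Inverse-Gamma(α, β) prior on σ², the Normal likelihood is conjugate: posterior is Inv-Gamma(α + n/2, β + Σ(xᵢ−μ)²/2).
Σ(xᵢ−μ)² = (-2.21)² + (0.00)² + (-0.02)² + (-0.64)² + (0.64)² + (0.63)² = 6.1006.
Posterior: Inv-Gamma(6.10 + 6/2, 3.48 + 6.1006/2) = Inv-Gamma(9.10, 6.53030).
E[σ²|data] = β/(α−1) = 6.53030/8.10 = 0.8062.

0.8062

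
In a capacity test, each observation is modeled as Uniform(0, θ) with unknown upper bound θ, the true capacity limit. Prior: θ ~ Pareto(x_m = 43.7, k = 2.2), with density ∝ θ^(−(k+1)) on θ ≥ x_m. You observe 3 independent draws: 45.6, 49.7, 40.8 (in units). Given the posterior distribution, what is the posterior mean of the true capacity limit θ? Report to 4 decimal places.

A Pareto(scale x_m, shape k) prior on the upper bound θ of Uniform(0, θ) is conjugate: posterior is Pareto(max(x_m, max xᵢ), k + n).
Sample maximum = 49.7; prior scale x_m = 43.7 → posterior scale = max = 49.7.
Posterior shape = 2.2 + 3 = 5.2.
E[θ|data] = k·x_m/(k−1) = 5.2·49.7/4.2 = 61.5333.

61.5333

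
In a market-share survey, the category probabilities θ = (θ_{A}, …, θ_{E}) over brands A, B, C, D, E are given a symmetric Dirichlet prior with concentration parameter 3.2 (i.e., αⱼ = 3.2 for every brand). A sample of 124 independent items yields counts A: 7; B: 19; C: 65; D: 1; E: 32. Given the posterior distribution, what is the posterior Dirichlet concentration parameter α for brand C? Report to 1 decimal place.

68.2

The Dirichlet prior is conjugate to the Multinomial likelihood: each posterior αⱼ = prior αⱼ + observed count nⱼ.
Posterior concentration: (10.2, 22.2, 68.2, 4.2, 35.2), total = 140.0.
α_{C} = 3.2 + 65 = 68.2.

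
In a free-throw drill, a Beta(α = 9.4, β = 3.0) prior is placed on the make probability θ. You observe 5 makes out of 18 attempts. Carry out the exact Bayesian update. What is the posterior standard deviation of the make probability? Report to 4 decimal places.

The Beta prior is conjugate to a Binomial/Bernoulli likelihood; the update adds successes to α and failures to β.
Posterior: Beta(α+k, β+n−k) = Beta(9.4+5, 3.0+13) = Beta(14.4, 16.0).
Var = αβ/((α+β)²(α+β+1)) = 14.4·16.0/(30.4²·31.4) = 0.00793973; SD = √0.00793973 = 0.0891.

0.0891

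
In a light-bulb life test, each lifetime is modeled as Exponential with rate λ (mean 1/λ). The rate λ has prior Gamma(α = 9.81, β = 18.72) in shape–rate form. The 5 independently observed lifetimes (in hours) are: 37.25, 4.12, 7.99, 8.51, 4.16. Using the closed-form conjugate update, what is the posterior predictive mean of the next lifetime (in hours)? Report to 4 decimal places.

5.8472

With a Gamma(shape α, rate β) prior on the exponential rate λ, the posterior after n observations with total T = Σxᵢ is Gamma(α+n, β+T).
Sum of observations T = 62.03 hours; n = 5.
Posterior: Gamma(9.81+5, 18.72+62.03) = Gamma(14.81, 80.75).
The predictive distribution for the next observation is Lomax; its mean is β/(α−1) = 80.75/13.81 = 5.8472.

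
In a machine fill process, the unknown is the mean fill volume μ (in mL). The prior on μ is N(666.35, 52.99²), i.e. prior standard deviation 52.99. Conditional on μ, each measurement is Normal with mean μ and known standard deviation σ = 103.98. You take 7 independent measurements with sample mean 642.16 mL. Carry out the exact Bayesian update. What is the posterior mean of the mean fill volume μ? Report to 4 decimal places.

650.7442

For Normal data with known variance σ², a Normal(μ₀, σ₀²) prior on μ is conjugate. Posterior precision = 1/σ₀² + n/σ²; posterior mean is the precision-weighted average of μ₀ and x̄.
n·x̄ = 7·642.16 = 4495.12.
σ₀² = 52.99² = 2807.9401, σ² = 103.98² = 10811.8404; σ² + n·σ₀² = 10811.8404 + 7·2807.9401 = 30467.4211.
Posterior mean = (μ₀/σ₀² + n·x̄/σ²)/(1/σ₀² + n/σ²) = (σ²·μ₀ + σ₀²·n·x̄)/(σ² + n·σ₀²) = (10811.8404·666.35 + 2807.9401·4495.12)/30467.4211 = 19826497.552852/30467.4211 = 650.7442.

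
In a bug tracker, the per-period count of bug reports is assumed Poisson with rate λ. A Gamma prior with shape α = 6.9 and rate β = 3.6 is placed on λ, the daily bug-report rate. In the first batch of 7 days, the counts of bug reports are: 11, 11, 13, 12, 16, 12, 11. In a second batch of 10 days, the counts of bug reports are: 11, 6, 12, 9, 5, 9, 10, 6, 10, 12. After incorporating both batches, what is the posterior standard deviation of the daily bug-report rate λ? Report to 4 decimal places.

With a Gamma(shape α, rate β) prior, the Poisson likelihood is conjugate: the posterior is Gamma(α + ΣXᵢ, β + n).
Batch 1: sum of counts S = 86 over n = 7 days.
After batch 1: Gamma(α+S, β+n) = Gamma(6.9+86, 3.6+7) = Gamma(92.9, 10.6).
Batch 2: sum of counts S = 90 over n = 10 days.
After batch 2: Gamma(α+S, β+n) = Gamma(92.9+90, 10.6+10) = Gamma(182.9, 20.6).
SD = √α/β = √182.9/20.6 = 0.6565.

0.6565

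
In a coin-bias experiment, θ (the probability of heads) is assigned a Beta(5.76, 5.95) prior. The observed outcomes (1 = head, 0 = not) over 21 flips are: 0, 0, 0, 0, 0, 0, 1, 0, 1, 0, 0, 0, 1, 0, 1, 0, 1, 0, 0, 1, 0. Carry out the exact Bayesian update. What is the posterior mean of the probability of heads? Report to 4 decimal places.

The Beta prior is conjugate to a Binomial/Bernoulli likelihood; the update adds successes to α and failures to β.
Posterior: Beta(α+k, β+n−k) = Beta(5.76+6, 5.95+15) = Beta(11.76, 20.95).
Posterior mean = α/(α+β) = 11.76/32.71 = 0.3595.

0.3595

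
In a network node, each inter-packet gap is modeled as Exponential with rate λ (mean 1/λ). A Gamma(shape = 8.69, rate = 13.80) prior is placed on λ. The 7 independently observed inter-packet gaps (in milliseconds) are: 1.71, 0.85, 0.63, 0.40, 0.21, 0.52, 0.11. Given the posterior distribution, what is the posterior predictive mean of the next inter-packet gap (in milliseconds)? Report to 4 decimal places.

1.2410

With a Gamma(shape α, rate β) prior on the exponential rate λ, the posterior after n observations with total T = Σxᵢ is Gamma(α+n, β+T).
Sum of observations T = 4.43 milliseconds; n = 7.
Posterior: Gamma(8.69+7, 13.80+4.43) = Gamma(15.69, 18.23).
The predictive distribution for the next observation is Lomax; its mean is β/(α−1) = 18.23/14.69 = 1.2410.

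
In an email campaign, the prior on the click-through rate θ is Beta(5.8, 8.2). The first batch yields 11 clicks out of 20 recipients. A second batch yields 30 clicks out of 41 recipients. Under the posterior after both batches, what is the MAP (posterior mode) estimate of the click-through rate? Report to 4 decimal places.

0.6274

The Beta prior is conjugate to a Binomial/Bernoulli likelihood; the update adds successes to α and failures to β.
After batch 1: Beta(5.8+11, 8.2+9) = Beta(16.8, 17.2).
After batch 2: Beta(16.8+30, 17.2+11) = Beta(46.8, 28.2).
Mode of Beta(a,b) for a,b>1 is (a−1)/(a+b−2) = 45.8/73.0 = 0.6274.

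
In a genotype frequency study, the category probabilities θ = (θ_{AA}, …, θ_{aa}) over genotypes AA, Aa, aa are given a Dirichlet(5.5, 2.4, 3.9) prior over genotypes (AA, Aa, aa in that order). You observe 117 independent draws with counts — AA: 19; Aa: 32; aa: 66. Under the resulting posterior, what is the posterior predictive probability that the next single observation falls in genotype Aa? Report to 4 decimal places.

0.2671

The Dirichlet prior is conjugate to the Multinomial likelihood: each posterior αⱼ = prior αⱼ + observed count nⱼ.
Posterior concentration: (24.5, 34.4, 69.9), total = 128.8.
P(next = Aa | data) = α_{Aa}/Σα = 0.2671.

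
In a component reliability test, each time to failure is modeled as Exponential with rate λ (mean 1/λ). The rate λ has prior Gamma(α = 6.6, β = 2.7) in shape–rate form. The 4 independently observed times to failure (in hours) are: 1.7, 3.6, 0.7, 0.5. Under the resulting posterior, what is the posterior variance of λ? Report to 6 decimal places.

0.125236

With a Gamma(shape α, rate β) prior on the exponential rate λ, the posterior after n observations with total T = Σxᵢ is Gamma(α+n, β+T).
Sum of observations T = 6.5 hours; n = 4.
Posterior: Gamma(6.6+4, 2.7+6.5) = Gamma(10.6, 9.2).
Var = α/β² = 0.125236.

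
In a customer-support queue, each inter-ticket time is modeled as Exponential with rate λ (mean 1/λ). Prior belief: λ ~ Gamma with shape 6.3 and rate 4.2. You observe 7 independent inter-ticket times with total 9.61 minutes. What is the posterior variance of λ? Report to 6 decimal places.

With a Gamma(shape α, rate β) prior on the exponential rate λ, the posterior after n observations with total T = Σxᵢ is Gamma(α+n, β+T).
Posterior: Gamma(6.3+7, 4.2+9.61) = Gamma(13.3, 13.81).
Var = α/β² = 0.069737.

0.069737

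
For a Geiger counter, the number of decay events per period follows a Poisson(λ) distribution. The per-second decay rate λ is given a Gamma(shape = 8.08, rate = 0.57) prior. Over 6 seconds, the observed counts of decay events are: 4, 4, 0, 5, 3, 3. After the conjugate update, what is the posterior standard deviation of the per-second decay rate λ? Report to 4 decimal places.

0.7921

With a Gamma(shape α, rate β) prior, the Poisson likelihood is conjugate: the posterior is Gamma(α + ΣXᵢ, β + n).
Sum of counts S = 19 over n = 6 seconds.
Posterior: Gamma(α+S, β+n) = Gamma(8.08+19, 0.57+6) = Gamma(27.08, 6.57).
SD = √α/β = √27.08/6.57 = 0.7921.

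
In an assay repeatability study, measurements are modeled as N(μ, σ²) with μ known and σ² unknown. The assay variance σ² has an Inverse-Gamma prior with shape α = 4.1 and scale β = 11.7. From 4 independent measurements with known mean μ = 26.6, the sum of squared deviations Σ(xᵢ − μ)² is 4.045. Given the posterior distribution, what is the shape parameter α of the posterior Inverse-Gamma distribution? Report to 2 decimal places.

With known mean μ and an Inverse-Gamma(α, β) prior on σ², the Normal likelihood is conjugate: posterior is Inv-Gamma(α + n/2, β + Σ(xᵢ−μ)²/2).
Posterior: Inv-Gamma(4.1 + 4/2, 11.7 + 4.045/2) = Inv-Gamma(6.10, 13.7225).
Posterior α = 6.10.

6.10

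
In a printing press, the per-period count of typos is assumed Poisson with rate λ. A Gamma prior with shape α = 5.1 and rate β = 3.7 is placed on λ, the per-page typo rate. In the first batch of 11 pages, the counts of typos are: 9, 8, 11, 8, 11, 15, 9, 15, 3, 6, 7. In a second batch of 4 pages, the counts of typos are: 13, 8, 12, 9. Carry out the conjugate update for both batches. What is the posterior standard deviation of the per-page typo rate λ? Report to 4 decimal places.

0.6530

With a Gamma(shape α, rate β) prior, the Poisson likelihood is conjugate: the posterior is Gamma(α + ΣXᵢ, β + n).
Batch 1: sum of counts S = 102 over n = 11 pages.
After batch 1: Gamma(α+S, β+n) = Gamma(5.1+102, 3.7+11) = Gamma(107.1, 14.7).
Batch 2: sum of counts S = 42 over n = 4 pages.
After batch 2: Gamma(α+S, β+n) = Gamma(107.1+42, 14.7+4) = Gamma(149.1, 18.7).
SD = √α/β = √149.1/18.7 = 0.6530.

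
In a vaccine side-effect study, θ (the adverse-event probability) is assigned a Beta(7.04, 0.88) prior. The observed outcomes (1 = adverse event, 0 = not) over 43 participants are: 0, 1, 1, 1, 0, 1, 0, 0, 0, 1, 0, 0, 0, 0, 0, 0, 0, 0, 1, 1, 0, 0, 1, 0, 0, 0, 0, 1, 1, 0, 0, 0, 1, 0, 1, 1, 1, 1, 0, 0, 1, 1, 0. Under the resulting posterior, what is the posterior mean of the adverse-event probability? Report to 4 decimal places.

0.4721

The Beta prior is conjugate to a Binomial/Bernoulli likelihood; the update adds successes to α and failures to β.
Posterior: Beta(α+k, β+n−k) = Beta(7.04+17, 0.88+26) = Beta(24.04, 26.88).
Posterior mean = α/(α+β) = 24.04/50.92 = 0.4721.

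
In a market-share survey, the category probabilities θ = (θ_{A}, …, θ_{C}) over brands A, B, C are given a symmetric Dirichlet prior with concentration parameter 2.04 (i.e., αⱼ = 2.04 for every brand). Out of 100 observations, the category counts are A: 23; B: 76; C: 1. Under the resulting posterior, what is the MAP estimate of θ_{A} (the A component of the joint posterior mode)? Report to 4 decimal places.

0.2331

The Dirichlet prior is conjugate to the Multinomial likelihood: each posterior αⱼ = prior αⱼ + observed count nⱼ.
Posterior concentration: (25.04, 78.04, 3.04), total = 106.12.
Joint mode component: (α_{A}−1)/(Σα−K) = 24.04/103.12 = 0.2331.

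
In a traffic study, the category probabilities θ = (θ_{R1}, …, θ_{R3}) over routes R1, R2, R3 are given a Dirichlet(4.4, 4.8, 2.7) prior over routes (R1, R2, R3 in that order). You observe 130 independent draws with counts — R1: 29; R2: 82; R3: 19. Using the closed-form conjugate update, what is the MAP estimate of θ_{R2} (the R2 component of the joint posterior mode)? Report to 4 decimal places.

The Dirichlet prior is conjugate to the Multinomial likelihood: each posterior αⱼ = prior αⱼ + observed count nⱼ.
Posterior concentration: (33.4, 86.8, 21.7), total = 141.9.
Joint mode component: (α_{R2}−1)/(Σα−K) = 85.8/138.9 = 0.6177.

0.6177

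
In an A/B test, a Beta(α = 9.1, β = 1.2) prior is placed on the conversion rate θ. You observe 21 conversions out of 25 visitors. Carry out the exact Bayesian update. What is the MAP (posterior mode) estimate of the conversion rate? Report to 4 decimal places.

0.8739

The Beta prior is conjugate to a Binomial/Bernoulli likelihood; the update adds successes to α and failures to β.
Posterior: Beta(α+k, β+n−k) = Beta(9.1+21, 1.2+4) = Beta(30.1, 5.2).
Mode of Beta(a,b) for a,b>1 is (a−1)/(a+b−2) = 29.1/33.3 = 0.8739.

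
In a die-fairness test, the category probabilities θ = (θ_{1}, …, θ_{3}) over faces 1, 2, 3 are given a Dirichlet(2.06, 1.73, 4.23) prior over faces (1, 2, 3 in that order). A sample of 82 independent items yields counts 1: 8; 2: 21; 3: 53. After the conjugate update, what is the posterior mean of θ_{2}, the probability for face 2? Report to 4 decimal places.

0.2525

The Dirichlet prior is conjugate to the Multinomial likelihood: each posterior αⱼ = prior αⱼ + observed count nⱼ.
Posterior concentration: (10.06, 22.73, 57.23), total = 90.02.
E[θ_{2}|data] = α_{2}/Σα = 22.73/90.02 = 0.2525.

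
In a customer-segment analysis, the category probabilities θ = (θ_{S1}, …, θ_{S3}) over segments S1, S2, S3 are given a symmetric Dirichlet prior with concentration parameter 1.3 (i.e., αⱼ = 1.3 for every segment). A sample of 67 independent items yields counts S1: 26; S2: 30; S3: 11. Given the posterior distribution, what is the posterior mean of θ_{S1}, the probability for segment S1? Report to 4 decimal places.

The Dirichlet prior is conjugate to the Multinomial likelihood: each posterior αⱼ = prior αⱼ + observed count nⱼ.
Posterior concentration: (27.3, 31.3, 12.3), total = 70.9.
E[θ_{S1}|data] = α_{S1}/Σα = 27.3/70.9 = 0.3850.

0.3850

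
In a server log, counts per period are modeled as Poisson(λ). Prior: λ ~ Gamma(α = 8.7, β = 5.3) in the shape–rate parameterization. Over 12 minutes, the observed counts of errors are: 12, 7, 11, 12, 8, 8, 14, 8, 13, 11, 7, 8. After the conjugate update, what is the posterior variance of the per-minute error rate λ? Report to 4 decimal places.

0.4267

With a Gamma(shape α, rate β) prior, the Poisson likelihood is conjugate: the posterior is Gamma(α + ΣXᵢ, β + n).
Sum of counts S = 119 over n = 12 minutes.
Posterior: Gamma(α+S, β+n) = Gamma(8.7+119, 5.3+12) = Gamma(127.7, 17.3).
Var = α/β² = 127.7/17.3² = 0.4267.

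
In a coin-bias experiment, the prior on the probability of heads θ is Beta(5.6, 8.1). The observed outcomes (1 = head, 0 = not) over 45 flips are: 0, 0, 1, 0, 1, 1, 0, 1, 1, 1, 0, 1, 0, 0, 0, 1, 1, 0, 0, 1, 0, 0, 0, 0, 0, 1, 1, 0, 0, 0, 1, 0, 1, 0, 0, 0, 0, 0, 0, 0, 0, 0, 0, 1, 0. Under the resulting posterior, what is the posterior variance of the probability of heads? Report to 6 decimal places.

0.003815

The Beta prior is conjugate to a Binomial/Bernoulli likelihood; the update adds successes to α and failures to β.
Posterior: Beta(α+k, β+n−k) = Beta(5.6+15, 8.1+30) = Beta(20.6, 38.1).
Var = αβ/((α+β)²(α+β+1)) = 20.6·38.1/(58.7²·59.7) = 0.003815.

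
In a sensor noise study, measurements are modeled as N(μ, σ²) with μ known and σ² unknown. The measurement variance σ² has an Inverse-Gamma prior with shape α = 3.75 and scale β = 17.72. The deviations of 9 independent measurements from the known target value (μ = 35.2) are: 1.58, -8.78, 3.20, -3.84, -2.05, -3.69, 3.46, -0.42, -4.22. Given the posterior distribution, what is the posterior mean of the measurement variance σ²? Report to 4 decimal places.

With known mean μ and an Inverse-Gamma(α, β) prior on σ², the Normal likelihood is conjugate: posterior is Inv-Gamma(α + n/2, β + Σ(xᵢ−μ)²/2).
Σ(xᵢ−μ)² = (1.58)² + (-8.78)² + (3.20)² + (-3.84)² + (-2.05)² + (-3.69)² + (3.46)² + (-0.42)² + (-4.22)² = 152.3454.
Posterior: Inv-Gamma(3.75 + 9/2, 17.72 + 152.3454/2) = Inv-Gamma(8.25, 93.89270).
E[σ²|data] = β/(α−1) = 93.89270/7.25 = 12.9507.

12.9507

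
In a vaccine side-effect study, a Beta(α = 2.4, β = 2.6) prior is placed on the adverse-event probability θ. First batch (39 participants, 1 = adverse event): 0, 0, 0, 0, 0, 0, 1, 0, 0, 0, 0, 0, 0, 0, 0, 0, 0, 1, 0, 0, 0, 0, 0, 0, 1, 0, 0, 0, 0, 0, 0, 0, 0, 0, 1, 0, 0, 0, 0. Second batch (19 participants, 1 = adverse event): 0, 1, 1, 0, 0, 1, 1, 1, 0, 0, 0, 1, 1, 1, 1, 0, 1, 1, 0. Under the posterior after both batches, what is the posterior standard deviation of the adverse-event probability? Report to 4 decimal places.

The Beta prior is conjugate to a Binomial/Bernoulli likelihood; the update adds successes to α and failures to β.
After batch 1: Beta(2.4+4, 2.6+35) = Beta(6.4, 37.6).
After batch 2: Beta(6.4+11, 37.6+8) = Beta(17.4, 45.6).
Var = αβ/((α+β)²(α+β+1)) = 17.4·45.6/(63.0²·64.0) = 0.00312358; SD = √0.00312358 = 0.0559.

0.0559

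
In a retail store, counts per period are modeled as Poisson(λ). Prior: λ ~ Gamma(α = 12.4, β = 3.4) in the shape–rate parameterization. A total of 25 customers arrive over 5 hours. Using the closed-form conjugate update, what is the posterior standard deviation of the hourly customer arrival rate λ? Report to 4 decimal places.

0.7280

With a Gamma(shape α, rate β) prior, the Poisson likelihood is conjugate: the posterior is Gamma(α + ΣXᵢ, β + n).
Posterior: Gamma(α+S, β+n) = Gamma(12.4+25, 3.4+5) = Gamma(37.4, 8.4).
SD = √α/β = √37.4/8.4 = 0.7280.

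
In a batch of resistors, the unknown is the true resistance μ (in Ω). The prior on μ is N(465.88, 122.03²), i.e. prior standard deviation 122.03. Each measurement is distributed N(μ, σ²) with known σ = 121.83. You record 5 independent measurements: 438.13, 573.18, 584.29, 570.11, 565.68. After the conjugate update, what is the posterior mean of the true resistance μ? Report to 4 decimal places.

For Normal data with known variance σ², a Normal(μ₀, σ₀²) prior on μ is conjugate. Posterior precision = 1/σ₀² + n/σ²; posterior mean is the precision-weighted average of μ₀ and x̄.
Σxᵢ = 438.13 + 573.18 + 584.29 + 570.11 + 565.68 = 2731.39, so n·x̄ = 2731.39.
σ₀² = 122.03² = 14891.3209, σ² = 121.83² = 14842.5489; σ² + n·σ₀² = 14842.5489 + 5·14891.3209 = 89299.1534.
Posterior mean = (μ₀/σ₀² + n·x̄/σ²)/(1/σ₀² + n/σ²) = (σ²·μ₀ + σ₀²·n·x̄)/(σ² + n·σ₀²) = (14842.5489·465.88 + 14891.3209·2731.39)/89299.1534 = 47588851.674583/89299.1534 = 532.9149.

532.9149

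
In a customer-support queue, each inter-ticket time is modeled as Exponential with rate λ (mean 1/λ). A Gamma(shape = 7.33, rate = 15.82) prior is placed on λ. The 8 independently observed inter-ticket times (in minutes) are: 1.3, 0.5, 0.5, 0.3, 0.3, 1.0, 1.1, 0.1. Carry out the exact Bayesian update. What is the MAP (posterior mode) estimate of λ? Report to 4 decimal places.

0.6850

With a Gamma(shape α, rate β) prior on the exponential rate λ, the posterior after n observations with total T = Σxᵢ is Gamma(α+n, β+T).
Sum of observations T = 5.1 minutes; n = 8.
Posterior: Gamma(7.33+8, 15.82+5.1) = Gamma(15.33, 20.92).
Mode = (α−1)/β = 0.6850.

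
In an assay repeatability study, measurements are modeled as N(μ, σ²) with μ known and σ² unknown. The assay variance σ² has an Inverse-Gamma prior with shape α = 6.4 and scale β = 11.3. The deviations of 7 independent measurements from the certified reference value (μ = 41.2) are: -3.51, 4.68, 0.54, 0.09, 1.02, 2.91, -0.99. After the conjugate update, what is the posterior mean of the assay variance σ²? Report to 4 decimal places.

With known mean μ and an Inverse-Gamma(α, β) prior on σ², the Normal likelihood is conjugate: posterior is Inv-Gamma(α + n/2, β + Σ(xᵢ−μ)²/2).
Σ(xᵢ−μ)² = (-3.51)² + (4.68)² + (0.54)² + (0.09)² + (1.02)² + (2.91)² + (-0.99)² = 45.0108.
Posterior: Inv-Gamma(6.4 + 7/2, 11.3 + 45.0108/2) = Inv-Gamma(9.90, 33.80540).
E[σ²|data] = β/(α−1) = 33.80540/8.90 = 3.7984.

3.7984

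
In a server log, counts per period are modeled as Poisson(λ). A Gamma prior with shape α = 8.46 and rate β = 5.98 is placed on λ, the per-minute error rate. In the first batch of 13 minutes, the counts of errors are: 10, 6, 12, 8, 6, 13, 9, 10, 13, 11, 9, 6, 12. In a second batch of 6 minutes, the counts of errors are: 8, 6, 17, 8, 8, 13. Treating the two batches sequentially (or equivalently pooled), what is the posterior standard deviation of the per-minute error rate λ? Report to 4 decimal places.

With a Gamma(shape α, rate β) prior, the Poisson likelihood is conjugate: the posterior is Gamma(α + ΣXᵢ, β + n).
Batch 1: sum of counts S = 125 over n = 13 minutes.
After batch 1: Gamma(α+S, β+n) = Gamma(8.46+125, 5.98+13) = Gamma(133.46, 18.98).
Batch 2: sum of counts S = 60 over n = 6 minutes.
After batch 2: Gamma(α+S, β+n) = Gamma(133.46+60, 18.98+6) = Gamma(193.46, 24.98).
SD = √α/β = √193.46/24.98 = 0.5568.

0.5568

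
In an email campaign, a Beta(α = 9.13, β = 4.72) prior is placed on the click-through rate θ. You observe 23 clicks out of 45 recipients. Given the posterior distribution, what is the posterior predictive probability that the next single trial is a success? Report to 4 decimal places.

The Beta prior is conjugate to a Binomial/Bernoulli likelihood; the update adds successes to α and failures to β.
Posterior: Beta(α+k, β+n−k) = Beta(9.13+23, 4.72+22) = Beta(32.13, 26.72).
For a single future Bernoulli trial, P(success | data) = α/(α+β) = 0.5460.

0.5460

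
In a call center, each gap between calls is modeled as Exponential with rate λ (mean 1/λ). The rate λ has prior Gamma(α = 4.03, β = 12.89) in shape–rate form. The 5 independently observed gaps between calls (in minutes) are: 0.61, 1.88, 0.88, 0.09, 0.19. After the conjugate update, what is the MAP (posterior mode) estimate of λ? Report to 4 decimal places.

With a Gamma(shape α, rate β) prior on the exponential rate λ, the posterior after n observations with total T = Σxᵢ is Gamma(α+n, β+T).
Sum of observations T = 3.65 minutes; n = 5.
Posterior: Gamma(4.03+5, 12.89+3.65) = Gamma(9.03, 16.54).
Mode = (α−1)/β = 0.4855.

0.4855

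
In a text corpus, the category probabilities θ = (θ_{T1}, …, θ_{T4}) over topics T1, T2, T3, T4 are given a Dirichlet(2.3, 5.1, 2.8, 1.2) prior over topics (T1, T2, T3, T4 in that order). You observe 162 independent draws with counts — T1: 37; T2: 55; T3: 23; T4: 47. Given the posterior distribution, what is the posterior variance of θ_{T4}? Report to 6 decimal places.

0.001151

The Dirichlet prior is conjugate to the Multinomial likelihood: each posterior αⱼ = prior αⱼ + observed count nⱼ.
Posterior concentration: (39.3, 60.1, 25.8, 48.2), total = 173.4.
Var[θ_j] = α_j(Σα−α_j)/((Σα)²(Σα+1)) = 48.2·125.2/(173.4²·174.4) = 0.001151.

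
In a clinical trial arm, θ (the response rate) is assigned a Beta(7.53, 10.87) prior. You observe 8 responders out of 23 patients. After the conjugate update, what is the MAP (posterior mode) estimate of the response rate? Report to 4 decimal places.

0.3688

The Beta prior is conjugate to a Binomial/Bernoulli likelihood; the update adds successes to α and failures to β.
Posterior: Beta(α+k, β+n−k) = Beta(7.53+8, 10.87+15) = Beta(15.53, 25.87).
Mode of Beta(a,b) for a,b>1 is (a−1)/(a+b−2) = 14.53/39.40 = 0.3688.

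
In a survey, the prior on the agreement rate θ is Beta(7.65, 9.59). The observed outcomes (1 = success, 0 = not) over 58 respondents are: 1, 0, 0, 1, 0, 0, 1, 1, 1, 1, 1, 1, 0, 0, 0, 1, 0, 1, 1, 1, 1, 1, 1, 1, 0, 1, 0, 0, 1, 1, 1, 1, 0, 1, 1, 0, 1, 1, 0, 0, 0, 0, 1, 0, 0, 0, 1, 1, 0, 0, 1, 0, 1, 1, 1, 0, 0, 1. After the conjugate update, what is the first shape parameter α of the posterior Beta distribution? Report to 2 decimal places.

The Beta prior is conjugate to a Binomial/Bernoulli likelihood; the update adds successes to α and failures to β.
Posterior: Beta(α+k, β+n−k) = Beta(7.65+33, 9.59+25) = Beta(40.65, 34.59).
Posterior α = 40.65.

40.65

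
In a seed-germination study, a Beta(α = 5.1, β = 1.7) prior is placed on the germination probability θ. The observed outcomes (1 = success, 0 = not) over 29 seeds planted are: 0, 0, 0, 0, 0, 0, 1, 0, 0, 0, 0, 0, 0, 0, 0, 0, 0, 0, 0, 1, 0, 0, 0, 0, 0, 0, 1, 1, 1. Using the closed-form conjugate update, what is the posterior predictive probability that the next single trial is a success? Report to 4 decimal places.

0.2821

The Beta prior is conjugate to a Binomial/Bernoulli likelihood; the update adds successes to α and failures to β.
Posterior: Beta(α+k, β+n−k) = Beta(5.1+5, 1.7+24) = Beta(10.1, 25.7).
For a single future Bernoulli trial, P(success | data) = α/(α+β) = 0.2821.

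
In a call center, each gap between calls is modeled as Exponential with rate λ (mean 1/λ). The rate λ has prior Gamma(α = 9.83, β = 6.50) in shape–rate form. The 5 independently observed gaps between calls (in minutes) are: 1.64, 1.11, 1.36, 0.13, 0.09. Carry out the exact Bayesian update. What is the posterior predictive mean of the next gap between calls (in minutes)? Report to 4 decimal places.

0.7831

With a Gamma(shape α, rate β) prior on the exponential rate λ, the posterior after n observations with total T = Σxᵢ is Gamma(α+n, β+T).
Sum of observations T = 4.33 minutes; n = 5.
Posterior: Gamma(9.83+5, 6.50+4.33) = Gamma(14.83, 10.83).
The predictive distribution for the next observation is Lomax; its mean is β/(α−1) = 10.83/13.83 = 0.7831.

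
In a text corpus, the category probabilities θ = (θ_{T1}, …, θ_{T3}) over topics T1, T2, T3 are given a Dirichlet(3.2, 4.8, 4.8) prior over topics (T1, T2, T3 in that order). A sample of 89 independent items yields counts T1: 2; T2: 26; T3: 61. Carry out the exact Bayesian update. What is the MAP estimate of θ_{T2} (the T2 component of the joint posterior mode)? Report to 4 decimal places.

0.3016

The Dirichlet prior is conjugate to the Multinomial likelihood: each posterior αⱼ = prior αⱼ + observed count nⱼ.
Posterior concentration: (5.2, 30.8, 65.8), total = 101.8.
Joint mode component: (α_{T2}−1)/(Σα−K) = 29.8/98.8 = 0.3016.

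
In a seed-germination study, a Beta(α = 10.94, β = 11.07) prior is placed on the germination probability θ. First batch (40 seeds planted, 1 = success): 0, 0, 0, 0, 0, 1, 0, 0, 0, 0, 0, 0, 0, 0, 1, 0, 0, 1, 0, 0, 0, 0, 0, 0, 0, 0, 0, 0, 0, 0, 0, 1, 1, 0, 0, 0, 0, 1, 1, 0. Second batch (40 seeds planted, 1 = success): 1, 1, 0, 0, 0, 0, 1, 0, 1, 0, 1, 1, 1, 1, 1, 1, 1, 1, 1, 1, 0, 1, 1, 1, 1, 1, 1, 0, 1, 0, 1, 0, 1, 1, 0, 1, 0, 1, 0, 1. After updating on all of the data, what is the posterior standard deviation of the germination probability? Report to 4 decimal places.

0.0489

The Beta prior is conjugate to a Binomial/Bernoulli likelihood; the update adds successes to α and failures to β.
After batch 1: Beta(10.94+7, 11.07+33) = Beta(17.94, 44.07).
After batch 2: Beta(17.94+27, 44.07+13) = Beta(44.94, 57.07).
Var = αβ/((α+β)²(α+β+1)) = 44.94·57.07/(102.01²·103.01) = 0.00239263; SD = √0.00239263 = 0.0489.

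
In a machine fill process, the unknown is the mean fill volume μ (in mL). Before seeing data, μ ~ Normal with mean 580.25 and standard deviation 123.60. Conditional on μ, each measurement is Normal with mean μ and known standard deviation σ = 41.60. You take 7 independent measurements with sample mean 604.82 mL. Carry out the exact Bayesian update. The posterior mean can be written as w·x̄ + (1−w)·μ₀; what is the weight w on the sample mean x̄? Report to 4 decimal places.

0.9841

For Normal data with known variance σ², a Normal(μ₀, σ₀²) prior on μ is conjugate. Posterior precision = 1/σ₀² + n/σ²; posterior mean is the precision-weighted average of μ₀ and x̄.
σ₀² = 123.60² = 15276.96, σ² = 41.60² = 1730.56. Prior precision 1/σ₀² = 1/15276.96; data precision n/σ² = 7/1730.56.
w = (n/σ²)/(1/σ₀² + n/σ²) = n·σ₀²/(σ² + n·σ₀²) = 7·15276.96/(1730.56 + 7·15276.96) = 106938.72/108669.28 = 0.9841.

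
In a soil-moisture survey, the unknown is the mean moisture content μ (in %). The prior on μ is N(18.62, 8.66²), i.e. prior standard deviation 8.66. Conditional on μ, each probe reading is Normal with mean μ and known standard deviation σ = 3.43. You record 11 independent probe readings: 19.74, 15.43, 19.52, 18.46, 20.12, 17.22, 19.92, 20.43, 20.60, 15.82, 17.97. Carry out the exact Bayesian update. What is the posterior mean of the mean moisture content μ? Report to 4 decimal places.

For Normal data with known variance σ², a Normal(μ₀, σ₀²) prior on μ is conjugate. Posterior precision = 1/σ₀² + n/σ²; posterior mean is the precision-weighted average of μ₀ and x̄.
Σxᵢ = 19.74 + 15.43 + 19.52 + 18.46 + 20.12 + 17.22 + 19.92 + 20.43 + 20.60 + 15.82 + 17.97 = 205.23, so n·x̄ = 205.23.
σ₀² = 8.66² = 74.9956, σ² = 3.43² = 11.7649; σ² + n·σ₀² = 11.7649 + 11·74.9956 = 836.7165.
Posterior mean = (μ₀/σ₀² + n·x̄/σ²)/(1/σ₀² + n/σ²) = (σ²·μ₀ + σ₀²·n·x̄)/(σ² + n·σ₀²) = (11.7649·18.62 + 74.9956·205.23)/836.7165 = 15610.409426/836.7165 = 18.6567.

18.6567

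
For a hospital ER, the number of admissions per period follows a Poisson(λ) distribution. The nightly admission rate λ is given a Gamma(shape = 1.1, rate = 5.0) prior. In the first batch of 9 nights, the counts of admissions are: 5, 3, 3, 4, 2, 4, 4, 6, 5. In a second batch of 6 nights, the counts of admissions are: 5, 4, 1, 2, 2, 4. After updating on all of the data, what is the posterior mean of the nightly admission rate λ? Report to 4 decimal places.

With a Gamma(shape α, rate β) prior, the Poisson likelihood is conjugate: the posterior is Gamma(α + ΣXᵢ, β + n).
Batch 1: sum of counts S = 36 over n = 9 nights.
After batch 1: Gamma(α+S, β+n) = Gamma(1.1+36, 5.0+9) = Gamma(37.1, 14.0).
Batch 2: sum of counts S = 18 over n = 6 nights.
After batch 2: Gamma(α+S, β+n) = Gamma(37.1+18, 14.0+6) = Gamma(55.1, 20.0).
Posterior mean = α/β = 55.1/20.0 = 2.7550.

2.7550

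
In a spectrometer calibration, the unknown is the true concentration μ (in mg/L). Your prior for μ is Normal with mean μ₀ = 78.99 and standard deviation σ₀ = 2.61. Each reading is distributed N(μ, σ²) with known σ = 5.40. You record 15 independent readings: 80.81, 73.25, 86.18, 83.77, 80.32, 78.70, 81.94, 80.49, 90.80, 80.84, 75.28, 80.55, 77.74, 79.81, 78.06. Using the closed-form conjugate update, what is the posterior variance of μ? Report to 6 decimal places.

1.512400

For Normal data with known variance σ², a Normal(μ₀, σ₀²) prior on μ is conjugate. Posterior precision = 1/σ₀² + n/σ²; posterior mean is the precision-weighted average of μ₀ and x̄.
σ₀² = 2.61² = 6.8121, σ² = 5.40² = 29.16; σ² + n·σ₀² = 29.16 + 15·6.8121 = 131.3415.
Posterior precision = 1/σ₀² + n/σ² = 1/6.8121 + 15/29.16 = (σ² + n·σ₀²)/(σ₀²σ²) = 131.3415/(6.8121·29.16); posterior variance σₙ² = σ₀²σ²/(σ² + n·σ₀²) = 6.8121·29.16/131.3415 = 1.512400.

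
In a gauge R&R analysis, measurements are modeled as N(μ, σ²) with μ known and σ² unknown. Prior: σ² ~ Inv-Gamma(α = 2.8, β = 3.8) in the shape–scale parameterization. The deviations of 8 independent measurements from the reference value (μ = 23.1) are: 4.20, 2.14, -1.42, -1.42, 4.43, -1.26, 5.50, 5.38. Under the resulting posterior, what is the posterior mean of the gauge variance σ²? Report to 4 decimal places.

With known mean μ and an Inverse-Gamma(α, β) prior on σ², the Normal likelihood is conjugate: posterior is Inv-Gamma(α + n/2, β + Σ(xᵢ−μ)²/2).
Σ(xᵢ−μ)² = (4.20)² + (2.14)² + (-1.42)² + (-1.42)² + (4.43)² + (-1.26)² + (5.50)² + (5.38)² = 106.6593.
Posterior: Inv-Gamma(2.8 + 8/2, 3.8 + 106.6593/2) = Inv-Gamma(6.80, 57.12965).
E[σ²|data] = β/(α−1) = 57.12965/5.80 = 9.8499.

9.8499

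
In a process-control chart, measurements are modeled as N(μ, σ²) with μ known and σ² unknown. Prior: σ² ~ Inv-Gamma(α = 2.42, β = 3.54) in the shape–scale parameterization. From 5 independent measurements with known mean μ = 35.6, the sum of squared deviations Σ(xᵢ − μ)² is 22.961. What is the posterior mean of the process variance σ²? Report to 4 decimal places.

With known mean μ and an Inverse-Gamma(α, β) prior on σ², the Normal likelihood is conjugate: posterior is Inv-Gamma(α + n/2, β + Σ(xᵢ−μ)²/2).
Posterior: Inv-Gamma(2.42 + 5/2, 3.54 + 22.961/2) = Inv-Gamma(4.92, 15.0205).
E[σ²|data] = β/(α−1) = 15.0205/3.92 = 3.8318.

3.8318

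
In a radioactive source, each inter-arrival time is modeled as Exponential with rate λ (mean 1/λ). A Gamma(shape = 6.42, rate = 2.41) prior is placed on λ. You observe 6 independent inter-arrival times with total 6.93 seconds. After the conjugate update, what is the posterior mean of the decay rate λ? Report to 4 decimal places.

With a Gamma(shape α, rate β) prior on the exponential rate λ, the posterior after n observations with total T = Σxᵢ is Gamma(α+n, β+T).
Posterior: Gamma(6.42+6, 2.41+6.93) = Gamma(12.42, 9.34).
Posterior mean of λ = α/β = 12.42/9.34 = 1.3298.

1.3298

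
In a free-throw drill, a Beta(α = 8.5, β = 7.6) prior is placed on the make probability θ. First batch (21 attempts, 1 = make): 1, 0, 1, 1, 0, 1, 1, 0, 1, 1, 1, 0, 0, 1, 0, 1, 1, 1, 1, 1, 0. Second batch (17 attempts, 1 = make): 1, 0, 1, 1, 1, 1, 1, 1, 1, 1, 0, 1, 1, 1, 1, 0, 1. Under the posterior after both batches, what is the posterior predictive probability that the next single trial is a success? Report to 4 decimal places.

The Beta prior is conjugate to a Binomial/Bernoulli likelihood; the update adds successes to α and failures to β.
After batch 1: Beta(8.5+14, 7.6+7) = Beta(22.5, 14.6).
After batch 2: Beta(22.5+14, 14.6+3) = Beta(36.5, 17.6).
For a single future Bernoulli trial, P(success | data) = α/(α+β) = 0.6747.

0.6747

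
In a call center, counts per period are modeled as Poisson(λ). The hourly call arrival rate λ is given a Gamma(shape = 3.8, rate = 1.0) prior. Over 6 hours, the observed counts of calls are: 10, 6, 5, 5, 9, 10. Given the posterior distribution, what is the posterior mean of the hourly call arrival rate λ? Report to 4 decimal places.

With a Gamma(shape α, rate β) prior, the Poisson likelihood is conjugate: the posterior is Gamma(α + ΣXᵢ, β + n).
Sum of counts S = 45 over n = 6 hours.
Posterior: Gamma(α+S, β+n) = Gamma(3.8+45, 1.0+6) = Gamma(48.8, 7.0).
Posterior mean = α/β = 48.8/7.0 = 6.9714.

6.9714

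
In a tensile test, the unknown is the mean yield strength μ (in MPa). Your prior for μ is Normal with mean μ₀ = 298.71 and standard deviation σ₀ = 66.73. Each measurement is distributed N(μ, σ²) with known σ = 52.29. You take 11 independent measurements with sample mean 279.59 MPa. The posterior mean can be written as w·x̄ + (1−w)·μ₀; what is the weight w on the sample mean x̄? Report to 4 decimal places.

For Normal data with known variance σ², a Normal(μ₀, σ₀²) prior on μ is conjugate. Posterior precision = 1/σ₀² + n/σ²; posterior mean is the precision-weighted average of μ₀ and x̄.
σ₀² = 66.73² = 4452.8929, σ² = 52.29² = 2734.2441. Prior precision 1/σ₀² = 1/4452.8929; data precision n/σ² = 11/2734.2441.
w = (n/σ²)/(1/σ₀² + n/σ²) = n·σ₀²/(σ² + n·σ₀²) = 11·4452.8929/(2734.2441 + 11·4452.8929) = 48981.8219/51716.066 = 0.9471.

0.9471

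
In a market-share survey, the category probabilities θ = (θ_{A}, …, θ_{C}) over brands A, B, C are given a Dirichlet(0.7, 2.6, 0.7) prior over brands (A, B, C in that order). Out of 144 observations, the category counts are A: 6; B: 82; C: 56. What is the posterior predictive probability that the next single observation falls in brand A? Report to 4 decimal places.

0.0453

The Dirichlet prior is conjugate to the Multinomial likelihood: each posterior αⱼ = prior αⱼ + observed count nⱼ.
Posterior concentration: (6.7, 84.6, 56.7), total = 148.0.
P(next = A | data) = α_{A}/Σα = 0.0453.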